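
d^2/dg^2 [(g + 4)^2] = 2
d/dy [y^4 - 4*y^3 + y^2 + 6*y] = 4*y^3 - 12*y^2 + 2*y + 6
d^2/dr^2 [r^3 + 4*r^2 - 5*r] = 6*r + 8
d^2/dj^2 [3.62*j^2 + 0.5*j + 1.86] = 7.24000000000000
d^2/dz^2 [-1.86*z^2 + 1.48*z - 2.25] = -3.72000000000000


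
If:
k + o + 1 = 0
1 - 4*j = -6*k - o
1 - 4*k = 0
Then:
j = 5/16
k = 1/4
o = -5/4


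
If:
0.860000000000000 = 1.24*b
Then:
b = 0.69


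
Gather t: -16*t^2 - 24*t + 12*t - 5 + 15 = -16*t^2 - 12*t + 10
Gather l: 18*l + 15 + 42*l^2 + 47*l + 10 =42*l^2 + 65*l + 25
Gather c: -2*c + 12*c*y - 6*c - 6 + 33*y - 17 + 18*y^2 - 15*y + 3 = c*(12*y - 8) + 18*y^2 + 18*y - 20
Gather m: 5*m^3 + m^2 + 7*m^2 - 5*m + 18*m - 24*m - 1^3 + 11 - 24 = 5*m^3 + 8*m^2 - 11*m - 14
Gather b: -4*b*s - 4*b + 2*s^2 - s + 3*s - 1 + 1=b*(-4*s - 4) + 2*s^2 + 2*s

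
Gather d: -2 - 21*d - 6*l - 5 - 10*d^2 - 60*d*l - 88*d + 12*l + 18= -10*d^2 + d*(-60*l - 109) + 6*l + 11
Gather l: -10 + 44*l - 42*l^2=-42*l^2 + 44*l - 10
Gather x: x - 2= x - 2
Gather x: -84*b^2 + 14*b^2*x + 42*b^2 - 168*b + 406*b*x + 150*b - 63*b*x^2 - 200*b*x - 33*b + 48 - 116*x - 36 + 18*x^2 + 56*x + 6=-42*b^2 - 51*b + x^2*(18 - 63*b) + x*(14*b^2 + 206*b - 60) + 18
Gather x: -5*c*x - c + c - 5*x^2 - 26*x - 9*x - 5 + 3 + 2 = -5*x^2 + x*(-5*c - 35)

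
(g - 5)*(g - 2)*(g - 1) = g^3 - 8*g^2 + 17*g - 10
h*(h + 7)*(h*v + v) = h^3*v + 8*h^2*v + 7*h*v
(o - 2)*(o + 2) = o^2 - 4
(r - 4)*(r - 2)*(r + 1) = r^3 - 5*r^2 + 2*r + 8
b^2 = b^2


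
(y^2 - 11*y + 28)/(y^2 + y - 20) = (y - 7)/(y + 5)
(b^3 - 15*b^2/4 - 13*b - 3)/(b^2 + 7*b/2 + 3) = (4*b^2 - 23*b - 6)/(2*(2*b + 3))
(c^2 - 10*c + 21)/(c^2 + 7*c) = (c^2 - 10*c + 21)/(c*(c + 7))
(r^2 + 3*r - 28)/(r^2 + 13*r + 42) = (r - 4)/(r + 6)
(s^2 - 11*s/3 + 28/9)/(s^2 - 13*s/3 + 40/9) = (9*s^2 - 33*s + 28)/(9*s^2 - 39*s + 40)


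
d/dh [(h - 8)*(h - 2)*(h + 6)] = 3*h^2 - 8*h - 44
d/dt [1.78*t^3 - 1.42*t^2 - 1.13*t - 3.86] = 5.34*t^2 - 2.84*t - 1.13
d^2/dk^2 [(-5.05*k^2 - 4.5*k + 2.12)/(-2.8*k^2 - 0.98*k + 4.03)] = (42.8456*k^3 + 242.1804*k^2 + 269.76432*k + 147.661434)/(21.952*k^6 + 23.0496*k^5 - 86.71824*k^4 - 65.408728*k^3 + 124.812324*k^2 + 47.748246*k - 65.450827)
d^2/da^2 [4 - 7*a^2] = -14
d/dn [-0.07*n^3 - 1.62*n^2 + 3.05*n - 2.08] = -0.21*n^2 - 3.24*n + 3.05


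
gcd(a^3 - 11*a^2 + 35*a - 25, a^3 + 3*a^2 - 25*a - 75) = a - 5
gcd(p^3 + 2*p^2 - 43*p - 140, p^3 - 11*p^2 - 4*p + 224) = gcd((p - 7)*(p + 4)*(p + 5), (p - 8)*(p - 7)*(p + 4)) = p^2 - 3*p - 28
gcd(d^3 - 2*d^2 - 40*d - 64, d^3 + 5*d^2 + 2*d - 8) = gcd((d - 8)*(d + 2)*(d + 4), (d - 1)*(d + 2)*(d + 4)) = d^2 + 6*d + 8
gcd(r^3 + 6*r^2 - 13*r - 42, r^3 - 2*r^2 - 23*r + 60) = r - 3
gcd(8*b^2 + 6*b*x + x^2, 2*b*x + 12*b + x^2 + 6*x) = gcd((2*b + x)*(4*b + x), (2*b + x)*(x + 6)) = 2*b + x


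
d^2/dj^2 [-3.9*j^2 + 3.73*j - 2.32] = -7.80000000000000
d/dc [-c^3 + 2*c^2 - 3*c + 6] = -3*c^2 + 4*c - 3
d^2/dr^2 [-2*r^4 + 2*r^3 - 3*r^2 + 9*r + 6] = -24*r^2 + 12*r - 6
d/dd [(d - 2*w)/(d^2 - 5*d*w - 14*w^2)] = (d^2 - 5*d*w - 14*w^2 - (d - 2*w)*(2*d - 5*w))/(-d^2 + 5*d*w + 14*w^2)^2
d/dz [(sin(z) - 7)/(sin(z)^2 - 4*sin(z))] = (-cos(z) + 14/tan(z) - 28*cos(z)/sin(z)^2)/(sin(z) - 4)^2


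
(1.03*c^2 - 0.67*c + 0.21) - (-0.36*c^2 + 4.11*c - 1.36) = 1.39*c^2 - 4.78*c + 1.57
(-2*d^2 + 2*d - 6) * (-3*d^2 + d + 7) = 6*d^4 - 8*d^3 + 6*d^2 + 8*d - 42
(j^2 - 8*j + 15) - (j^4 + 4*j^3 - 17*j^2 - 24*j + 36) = -j^4 - 4*j^3 + 18*j^2 + 16*j - 21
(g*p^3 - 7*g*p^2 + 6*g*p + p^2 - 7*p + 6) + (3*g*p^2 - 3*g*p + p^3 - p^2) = g*p^3 - 4*g*p^2 + 3*g*p + p^3 - 7*p + 6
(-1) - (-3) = 2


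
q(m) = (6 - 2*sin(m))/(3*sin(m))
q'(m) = -(6 - 2*sin(m))*cos(m)/(3*sin(m)^2) - 2*cos(m)/(3*sin(m))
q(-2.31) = -3.37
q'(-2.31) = 2.47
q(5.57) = -3.72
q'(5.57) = -3.53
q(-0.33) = -6.84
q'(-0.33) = -18.02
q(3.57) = -5.48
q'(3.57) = 10.54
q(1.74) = 1.36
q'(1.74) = 0.35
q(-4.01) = 1.95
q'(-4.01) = 2.22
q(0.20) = 9.40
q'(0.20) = -49.66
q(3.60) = -5.19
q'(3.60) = 9.16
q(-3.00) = -14.84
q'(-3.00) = 99.42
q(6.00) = -7.82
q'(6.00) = -24.60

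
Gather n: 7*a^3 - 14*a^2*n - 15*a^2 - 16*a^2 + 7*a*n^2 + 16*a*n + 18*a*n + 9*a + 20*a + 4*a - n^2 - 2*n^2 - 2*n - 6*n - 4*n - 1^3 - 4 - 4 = 7*a^3 - 31*a^2 + 33*a + n^2*(7*a - 3) + n*(-14*a^2 + 34*a - 12) - 9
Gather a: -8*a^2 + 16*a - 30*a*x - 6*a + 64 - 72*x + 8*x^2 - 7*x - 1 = -8*a^2 + a*(10 - 30*x) + 8*x^2 - 79*x + 63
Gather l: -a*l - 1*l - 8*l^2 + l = -a*l - 8*l^2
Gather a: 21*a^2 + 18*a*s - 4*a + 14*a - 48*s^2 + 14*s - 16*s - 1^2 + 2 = 21*a^2 + a*(18*s + 10) - 48*s^2 - 2*s + 1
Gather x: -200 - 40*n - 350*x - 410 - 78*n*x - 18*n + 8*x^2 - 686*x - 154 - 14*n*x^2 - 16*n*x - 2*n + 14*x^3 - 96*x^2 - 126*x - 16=-60*n + 14*x^3 + x^2*(-14*n - 88) + x*(-94*n - 1162) - 780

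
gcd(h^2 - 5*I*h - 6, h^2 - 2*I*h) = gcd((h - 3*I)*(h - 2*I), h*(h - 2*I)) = h - 2*I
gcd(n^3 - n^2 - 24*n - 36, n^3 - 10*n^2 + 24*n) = n - 6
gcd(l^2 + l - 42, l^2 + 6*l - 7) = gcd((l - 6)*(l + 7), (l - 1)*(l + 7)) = l + 7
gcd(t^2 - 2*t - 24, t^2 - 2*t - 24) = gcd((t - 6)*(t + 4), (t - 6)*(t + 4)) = t^2 - 2*t - 24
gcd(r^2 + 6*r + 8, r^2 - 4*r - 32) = r + 4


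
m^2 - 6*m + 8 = (m - 4)*(m - 2)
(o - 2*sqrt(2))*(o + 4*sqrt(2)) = o^2 + 2*sqrt(2)*o - 16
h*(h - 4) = h^2 - 4*h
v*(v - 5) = v^2 - 5*v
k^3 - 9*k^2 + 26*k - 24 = (k - 4)*(k - 3)*(k - 2)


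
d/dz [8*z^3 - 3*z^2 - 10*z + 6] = 24*z^2 - 6*z - 10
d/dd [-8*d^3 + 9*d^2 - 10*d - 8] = -24*d^2 + 18*d - 10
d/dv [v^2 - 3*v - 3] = 2*v - 3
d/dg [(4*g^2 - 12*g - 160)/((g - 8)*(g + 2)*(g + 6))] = 4*(-g^2 - 10*g - 28)/(g^4 + 16*g^3 + 88*g^2 + 192*g + 144)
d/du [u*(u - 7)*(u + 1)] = 3*u^2 - 12*u - 7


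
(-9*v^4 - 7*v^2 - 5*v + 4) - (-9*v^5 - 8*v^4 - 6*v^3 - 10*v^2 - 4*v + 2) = 9*v^5 - v^4 + 6*v^3 + 3*v^2 - v + 2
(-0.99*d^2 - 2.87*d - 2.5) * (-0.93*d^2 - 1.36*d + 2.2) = 0.9207*d^4 + 4.0155*d^3 + 4.0502*d^2 - 2.914*d - 5.5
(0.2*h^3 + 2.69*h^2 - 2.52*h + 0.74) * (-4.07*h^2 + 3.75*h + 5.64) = -0.814*h^5 - 10.1983*h^4 + 21.4719*h^3 + 2.7098*h^2 - 11.4378*h + 4.1736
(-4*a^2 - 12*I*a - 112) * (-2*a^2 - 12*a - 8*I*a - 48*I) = 8*a^4 + 48*a^3 + 56*I*a^3 + 128*a^2 + 336*I*a^2 + 768*a + 896*I*a + 5376*I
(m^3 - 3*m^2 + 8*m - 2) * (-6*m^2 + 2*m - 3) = -6*m^5 + 20*m^4 - 57*m^3 + 37*m^2 - 28*m + 6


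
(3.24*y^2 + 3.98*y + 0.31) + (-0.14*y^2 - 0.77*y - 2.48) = 3.1*y^2 + 3.21*y - 2.17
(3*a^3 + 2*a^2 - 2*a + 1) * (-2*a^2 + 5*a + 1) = -6*a^5 + 11*a^4 + 17*a^3 - 10*a^2 + 3*a + 1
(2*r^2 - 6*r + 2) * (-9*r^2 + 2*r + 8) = -18*r^4 + 58*r^3 - 14*r^2 - 44*r + 16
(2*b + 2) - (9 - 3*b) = 5*b - 7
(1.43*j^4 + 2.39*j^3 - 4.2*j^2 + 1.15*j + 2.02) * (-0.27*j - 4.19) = -0.3861*j^5 - 6.637*j^4 - 8.8801*j^3 + 17.2875*j^2 - 5.3639*j - 8.4638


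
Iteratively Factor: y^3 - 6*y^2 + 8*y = (y)*(y^2 - 6*y + 8) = y*(y - 2)*(y - 4)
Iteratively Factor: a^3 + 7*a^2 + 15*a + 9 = (a + 1)*(a^2 + 6*a + 9) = (a + 1)*(a + 3)*(a + 3)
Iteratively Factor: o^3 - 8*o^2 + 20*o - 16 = (o - 2)*(o^2 - 6*o + 8) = (o - 2)^2*(o - 4)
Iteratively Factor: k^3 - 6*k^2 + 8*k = (k - 4)*(k^2 - 2*k) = (k - 4)*(k - 2)*(k)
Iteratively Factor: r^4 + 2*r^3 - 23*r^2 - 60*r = (r + 3)*(r^3 - r^2 - 20*r) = r*(r + 3)*(r^2 - r - 20) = r*(r - 5)*(r + 3)*(r + 4)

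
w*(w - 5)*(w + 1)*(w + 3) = w^4 - w^3 - 17*w^2 - 15*w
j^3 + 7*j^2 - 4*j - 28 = (j - 2)*(j + 2)*(j + 7)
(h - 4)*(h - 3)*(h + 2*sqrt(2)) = h^3 - 7*h^2 + 2*sqrt(2)*h^2 - 14*sqrt(2)*h + 12*h + 24*sqrt(2)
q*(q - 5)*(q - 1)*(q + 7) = q^4 + q^3 - 37*q^2 + 35*q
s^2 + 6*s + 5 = (s + 1)*(s + 5)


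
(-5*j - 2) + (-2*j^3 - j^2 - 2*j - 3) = -2*j^3 - j^2 - 7*j - 5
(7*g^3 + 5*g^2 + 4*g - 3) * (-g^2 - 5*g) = -7*g^5 - 40*g^4 - 29*g^3 - 17*g^2 + 15*g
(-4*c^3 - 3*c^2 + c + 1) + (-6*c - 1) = -4*c^3 - 3*c^2 - 5*c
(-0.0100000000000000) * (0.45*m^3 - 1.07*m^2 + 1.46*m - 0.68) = -0.0045*m^3 + 0.0107*m^2 - 0.0146*m + 0.0068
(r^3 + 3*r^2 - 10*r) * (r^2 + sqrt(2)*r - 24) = r^5 + sqrt(2)*r^4 + 3*r^4 - 34*r^3 + 3*sqrt(2)*r^3 - 72*r^2 - 10*sqrt(2)*r^2 + 240*r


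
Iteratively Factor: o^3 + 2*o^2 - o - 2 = (o - 1)*(o^2 + 3*o + 2) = (o - 1)*(o + 1)*(o + 2)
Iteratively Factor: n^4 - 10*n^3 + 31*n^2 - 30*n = (n - 3)*(n^3 - 7*n^2 + 10*n) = n*(n - 3)*(n^2 - 7*n + 10) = n*(n - 3)*(n - 2)*(n - 5)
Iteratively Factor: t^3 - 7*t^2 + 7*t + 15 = (t - 3)*(t^2 - 4*t - 5) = (t - 5)*(t - 3)*(t + 1)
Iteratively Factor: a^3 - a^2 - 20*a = (a + 4)*(a^2 - 5*a) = (a - 5)*(a + 4)*(a)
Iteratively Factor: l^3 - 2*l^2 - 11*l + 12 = (l - 4)*(l^2 + 2*l - 3) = (l - 4)*(l + 3)*(l - 1)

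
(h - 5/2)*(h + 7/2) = h^2 + h - 35/4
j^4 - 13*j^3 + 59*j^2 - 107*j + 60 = (j - 5)*(j - 4)*(j - 3)*(j - 1)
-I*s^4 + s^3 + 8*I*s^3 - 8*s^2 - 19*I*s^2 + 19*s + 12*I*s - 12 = (s - 4)*(s - 3)*(s + I)*(-I*s + I)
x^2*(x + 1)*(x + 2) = x^4 + 3*x^3 + 2*x^2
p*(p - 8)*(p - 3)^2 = p^4 - 14*p^3 + 57*p^2 - 72*p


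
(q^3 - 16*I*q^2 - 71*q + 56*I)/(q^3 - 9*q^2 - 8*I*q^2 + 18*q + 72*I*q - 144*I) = (q^2 - 8*I*q - 7)/(q^2 - 9*q + 18)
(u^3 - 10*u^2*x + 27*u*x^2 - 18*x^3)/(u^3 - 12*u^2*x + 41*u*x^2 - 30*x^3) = (-u + 3*x)/(-u + 5*x)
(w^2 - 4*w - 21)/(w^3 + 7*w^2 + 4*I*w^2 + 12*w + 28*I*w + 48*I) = (w - 7)/(w^2 + 4*w*(1 + I) + 16*I)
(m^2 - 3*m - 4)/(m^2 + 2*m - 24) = (m + 1)/(m + 6)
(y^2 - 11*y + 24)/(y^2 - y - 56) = (y - 3)/(y + 7)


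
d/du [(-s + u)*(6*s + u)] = 5*s + 2*u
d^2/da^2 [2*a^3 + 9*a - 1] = 12*a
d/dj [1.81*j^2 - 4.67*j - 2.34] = 3.62*j - 4.67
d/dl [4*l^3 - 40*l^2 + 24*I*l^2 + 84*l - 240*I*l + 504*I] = 12*l^2 + l*(-80 + 48*I) + 84 - 240*I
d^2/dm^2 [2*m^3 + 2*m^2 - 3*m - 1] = 12*m + 4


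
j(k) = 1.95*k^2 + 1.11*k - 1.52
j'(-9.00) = -33.99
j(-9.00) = 146.44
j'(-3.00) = -10.59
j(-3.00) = 12.70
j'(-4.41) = -16.09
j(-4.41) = 31.51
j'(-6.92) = -25.88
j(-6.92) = 84.18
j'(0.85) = 4.42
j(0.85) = 0.83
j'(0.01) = 1.15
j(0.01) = -1.51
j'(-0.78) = -1.93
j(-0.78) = -1.20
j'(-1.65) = -5.32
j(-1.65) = 1.96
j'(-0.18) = 0.41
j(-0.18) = -1.66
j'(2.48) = 10.78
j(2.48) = 13.23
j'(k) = 3.9*k + 1.11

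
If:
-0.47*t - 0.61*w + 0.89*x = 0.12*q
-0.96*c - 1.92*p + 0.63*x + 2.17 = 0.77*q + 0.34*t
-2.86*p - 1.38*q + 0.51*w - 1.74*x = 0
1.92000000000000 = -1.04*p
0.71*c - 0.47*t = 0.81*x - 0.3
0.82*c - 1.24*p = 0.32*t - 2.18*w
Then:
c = 3.98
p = -1.85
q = 1.53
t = 4.46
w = -1.89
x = 1.27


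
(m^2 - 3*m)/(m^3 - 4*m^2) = (m - 3)/(m*(m - 4))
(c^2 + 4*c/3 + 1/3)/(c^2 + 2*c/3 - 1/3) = (3*c + 1)/(3*c - 1)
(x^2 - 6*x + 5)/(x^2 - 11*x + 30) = (x - 1)/(x - 6)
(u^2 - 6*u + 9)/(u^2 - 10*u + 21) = (u - 3)/(u - 7)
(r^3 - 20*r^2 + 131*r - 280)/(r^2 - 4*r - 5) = (r^2 - 15*r + 56)/(r + 1)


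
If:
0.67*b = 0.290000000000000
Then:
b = 0.43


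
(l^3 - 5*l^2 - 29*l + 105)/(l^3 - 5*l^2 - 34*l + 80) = (l^2 - 10*l + 21)/(l^2 - 10*l + 16)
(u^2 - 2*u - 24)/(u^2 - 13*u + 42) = (u + 4)/(u - 7)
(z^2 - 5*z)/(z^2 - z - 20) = z/(z + 4)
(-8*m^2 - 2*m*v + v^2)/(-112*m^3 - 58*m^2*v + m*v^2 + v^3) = (-4*m + v)/(-56*m^2 - m*v + v^2)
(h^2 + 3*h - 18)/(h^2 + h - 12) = (h + 6)/(h + 4)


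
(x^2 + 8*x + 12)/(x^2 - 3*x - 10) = (x + 6)/(x - 5)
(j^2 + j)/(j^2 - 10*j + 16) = j*(j + 1)/(j^2 - 10*j + 16)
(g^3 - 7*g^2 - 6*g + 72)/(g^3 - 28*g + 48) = (g^2 - 3*g - 18)/(g^2 + 4*g - 12)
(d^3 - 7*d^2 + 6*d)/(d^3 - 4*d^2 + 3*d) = (d - 6)/(d - 3)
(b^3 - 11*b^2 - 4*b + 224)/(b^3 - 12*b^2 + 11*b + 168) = (b + 4)/(b + 3)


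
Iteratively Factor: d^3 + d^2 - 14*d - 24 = (d - 4)*(d^2 + 5*d + 6) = (d - 4)*(d + 2)*(d + 3)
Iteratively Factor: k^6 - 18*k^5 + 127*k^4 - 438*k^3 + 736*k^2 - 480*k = (k - 4)*(k^5 - 14*k^4 + 71*k^3 - 154*k^2 + 120*k) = (k - 4)^2*(k^4 - 10*k^3 + 31*k^2 - 30*k) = (k - 4)^2*(k - 3)*(k^3 - 7*k^2 + 10*k) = (k - 5)*(k - 4)^2*(k - 3)*(k^2 - 2*k) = (k - 5)*(k - 4)^2*(k - 3)*(k - 2)*(k)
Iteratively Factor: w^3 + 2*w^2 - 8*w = (w + 4)*(w^2 - 2*w) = w*(w + 4)*(w - 2)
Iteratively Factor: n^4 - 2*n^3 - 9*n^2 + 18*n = (n)*(n^3 - 2*n^2 - 9*n + 18) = n*(n - 2)*(n^2 - 9) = n*(n - 2)*(n + 3)*(n - 3)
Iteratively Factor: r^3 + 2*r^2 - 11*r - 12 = (r - 3)*(r^2 + 5*r + 4) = (r - 3)*(r + 1)*(r + 4)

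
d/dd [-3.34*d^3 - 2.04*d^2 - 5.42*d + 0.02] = -10.02*d^2 - 4.08*d - 5.42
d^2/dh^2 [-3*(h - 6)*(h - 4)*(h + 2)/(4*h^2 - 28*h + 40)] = 3*(13*h^3 - 174*h^2 + 828*h - 1352)/(2*(h^6 - 21*h^5 + 177*h^4 - 763*h^3 + 1770*h^2 - 2100*h + 1000))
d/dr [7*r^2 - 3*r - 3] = 14*r - 3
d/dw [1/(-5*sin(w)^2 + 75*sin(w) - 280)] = (2*sin(w) - 15)*cos(w)/(5*(sin(w)^2 - 15*sin(w) + 56)^2)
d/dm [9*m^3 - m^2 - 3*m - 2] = 27*m^2 - 2*m - 3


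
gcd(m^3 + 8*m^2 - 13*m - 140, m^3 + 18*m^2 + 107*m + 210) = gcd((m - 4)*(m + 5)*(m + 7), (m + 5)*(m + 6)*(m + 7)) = m^2 + 12*m + 35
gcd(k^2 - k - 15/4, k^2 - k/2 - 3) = k + 3/2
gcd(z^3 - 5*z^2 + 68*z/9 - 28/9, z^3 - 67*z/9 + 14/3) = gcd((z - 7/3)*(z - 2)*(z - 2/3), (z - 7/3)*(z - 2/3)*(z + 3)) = z^2 - 3*z + 14/9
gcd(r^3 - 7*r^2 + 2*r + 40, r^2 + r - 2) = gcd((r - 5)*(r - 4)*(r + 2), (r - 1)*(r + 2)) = r + 2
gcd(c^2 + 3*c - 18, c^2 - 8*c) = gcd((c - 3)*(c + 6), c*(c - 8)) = 1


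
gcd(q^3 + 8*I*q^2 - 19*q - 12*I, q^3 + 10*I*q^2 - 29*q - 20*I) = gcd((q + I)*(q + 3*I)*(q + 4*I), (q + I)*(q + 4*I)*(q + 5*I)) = q^2 + 5*I*q - 4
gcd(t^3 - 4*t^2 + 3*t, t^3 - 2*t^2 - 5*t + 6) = t^2 - 4*t + 3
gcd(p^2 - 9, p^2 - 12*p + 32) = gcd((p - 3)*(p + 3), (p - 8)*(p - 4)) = 1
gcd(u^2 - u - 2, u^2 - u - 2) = u^2 - u - 2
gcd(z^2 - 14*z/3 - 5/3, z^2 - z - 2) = 1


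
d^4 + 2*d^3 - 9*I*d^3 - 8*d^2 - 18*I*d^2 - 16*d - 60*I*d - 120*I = (d + 2)*(d - 6*I)*(d - 5*I)*(d + 2*I)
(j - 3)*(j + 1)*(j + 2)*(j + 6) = j^4 + 6*j^3 - 7*j^2 - 48*j - 36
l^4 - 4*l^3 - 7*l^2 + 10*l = l*(l - 5)*(l - 1)*(l + 2)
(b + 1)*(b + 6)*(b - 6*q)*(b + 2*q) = b^4 - 4*b^3*q + 7*b^3 - 12*b^2*q^2 - 28*b^2*q + 6*b^2 - 84*b*q^2 - 24*b*q - 72*q^2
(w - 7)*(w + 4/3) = w^2 - 17*w/3 - 28/3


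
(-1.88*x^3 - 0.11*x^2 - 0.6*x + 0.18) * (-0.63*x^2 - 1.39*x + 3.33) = 1.1844*x^5 + 2.6825*x^4 - 5.7295*x^3 + 0.3543*x^2 - 2.2482*x + 0.5994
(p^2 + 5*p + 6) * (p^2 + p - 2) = p^4 + 6*p^3 + 9*p^2 - 4*p - 12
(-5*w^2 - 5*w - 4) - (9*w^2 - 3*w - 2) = -14*w^2 - 2*w - 2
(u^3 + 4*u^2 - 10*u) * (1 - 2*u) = -2*u^4 - 7*u^3 + 24*u^2 - 10*u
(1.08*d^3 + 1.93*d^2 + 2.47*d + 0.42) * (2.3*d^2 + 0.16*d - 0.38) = 2.484*d^5 + 4.6118*d^4 + 5.5794*d^3 + 0.6278*d^2 - 0.8714*d - 0.1596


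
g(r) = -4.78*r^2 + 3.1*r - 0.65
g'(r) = 3.1 - 9.56*r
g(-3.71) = -77.94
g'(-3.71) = 38.57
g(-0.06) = -0.85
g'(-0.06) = 3.67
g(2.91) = -32.11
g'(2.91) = -24.72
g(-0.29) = -1.95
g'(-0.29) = 5.87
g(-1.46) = -15.37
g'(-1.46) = 17.06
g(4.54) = -85.10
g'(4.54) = -40.30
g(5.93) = -150.36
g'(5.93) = -53.59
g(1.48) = -6.53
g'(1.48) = -11.05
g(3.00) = -34.37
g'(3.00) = -25.58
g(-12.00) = -726.17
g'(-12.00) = 117.82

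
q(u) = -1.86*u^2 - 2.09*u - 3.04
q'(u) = -3.72*u - 2.09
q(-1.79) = -5.26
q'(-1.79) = 4.57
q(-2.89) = -12.53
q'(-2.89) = 8.66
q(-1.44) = -3.89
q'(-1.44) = 3.27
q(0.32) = -3.90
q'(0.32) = -3.28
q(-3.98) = -24.18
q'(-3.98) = 12.72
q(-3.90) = -23.18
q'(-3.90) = 12.42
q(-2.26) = -7.82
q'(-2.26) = 6.32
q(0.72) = -5.51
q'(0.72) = -4.77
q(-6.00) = -57.46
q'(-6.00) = 20.23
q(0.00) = -3.04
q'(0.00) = -2.09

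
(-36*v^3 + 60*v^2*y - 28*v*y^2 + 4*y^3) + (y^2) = -36*v^3 + 60*v^2*y - 28*v*y^2 + 4*y^3 + y^2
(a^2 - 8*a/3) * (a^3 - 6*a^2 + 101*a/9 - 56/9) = a^5 - 26*a^4/3 + 245*a^3/9 - 976*a^2/27 + 448*a/27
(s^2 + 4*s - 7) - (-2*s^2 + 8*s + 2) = 3*s^2 - 4*s - 9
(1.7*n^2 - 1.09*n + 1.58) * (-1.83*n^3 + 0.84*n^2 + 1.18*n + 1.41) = -3.111*n^5 + 3.4227*n^4 - 1.801*n^3 + 2.438*n^2 + 0.3275*n + 2.2278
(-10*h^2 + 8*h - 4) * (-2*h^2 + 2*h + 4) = 20*h^4 - 36*h^3 - 16*h^2 + 24*h - 16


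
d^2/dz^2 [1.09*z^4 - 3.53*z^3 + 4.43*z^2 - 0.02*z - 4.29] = 13.08*z^2 - 21.18*z + 8.86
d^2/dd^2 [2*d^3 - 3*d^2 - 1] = 12*d - 6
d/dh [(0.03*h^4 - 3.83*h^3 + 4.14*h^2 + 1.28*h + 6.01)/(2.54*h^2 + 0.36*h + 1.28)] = (0.1524*h^5 - 9.6958*h^4 - 2.604*h^3 - 16.468*h^2 - 19.9324*h - 0.5252)/(6.4516*h^4 + 1.8288*h^3 + 6.632*h^2 + 0.9216*h + 1.6384)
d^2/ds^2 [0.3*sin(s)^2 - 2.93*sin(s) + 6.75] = 2.93*sin(s) + 0.6*cos(2*s)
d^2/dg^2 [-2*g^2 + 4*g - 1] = -4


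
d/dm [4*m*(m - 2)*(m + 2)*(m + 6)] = 16*m^3 + 72*m^2 - 32*m - 96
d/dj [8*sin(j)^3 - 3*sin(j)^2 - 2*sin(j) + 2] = 2*(12*sin(j)^2 - 3*sin(j) - 1)*cos(j)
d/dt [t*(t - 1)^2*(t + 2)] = 4*t^3 - 6*t + 2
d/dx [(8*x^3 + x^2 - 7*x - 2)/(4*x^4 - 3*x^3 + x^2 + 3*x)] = (-32*x^6 - 8*x^5 + 95*x^4 + 38*x^3 - 8*x^2 + 4*x + 6)/(x^2*(16*x^6 - 24*x^5 + 17*x^4 + 18*x^3 - 17*x^2 + 6*x + 9))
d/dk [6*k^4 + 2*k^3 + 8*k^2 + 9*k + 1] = 24*k^3 + 6*k^2 + 16*k + 9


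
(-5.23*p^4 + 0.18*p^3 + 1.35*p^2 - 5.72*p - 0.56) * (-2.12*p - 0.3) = 11.0876*p^5 + 1.1874*p^4 - 2.916*p^3 + 11.7214*p^2 + 2.9032*p + 0.168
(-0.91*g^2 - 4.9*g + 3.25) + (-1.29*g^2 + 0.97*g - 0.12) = -2.2*g^2 - 3.93*g + 3.13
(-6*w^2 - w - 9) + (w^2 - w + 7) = -5*w^2 - 2*w - 2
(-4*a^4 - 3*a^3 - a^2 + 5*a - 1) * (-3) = 12*a^4 + 9*a^3 + 3*a^2 - 15*a + 3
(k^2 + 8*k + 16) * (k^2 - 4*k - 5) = k^4 + 4*k^3 - 21*k^2 - 104*k - 80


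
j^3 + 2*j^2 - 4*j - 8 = (j - 2)*(j + 2)^2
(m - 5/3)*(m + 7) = m^2 + 16*m/3 - 35/3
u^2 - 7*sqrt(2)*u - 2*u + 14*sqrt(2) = (u - 2)*(u - 7*sqrt(2))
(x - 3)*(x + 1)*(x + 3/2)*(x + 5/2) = x^4 + 2*x^3 - 29*x^2/4 - 39*x/2 - 45/4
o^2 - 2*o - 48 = (o - 8)*(o + 6)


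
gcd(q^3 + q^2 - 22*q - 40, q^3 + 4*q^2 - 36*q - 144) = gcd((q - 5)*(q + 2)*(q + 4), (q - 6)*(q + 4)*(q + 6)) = q + 4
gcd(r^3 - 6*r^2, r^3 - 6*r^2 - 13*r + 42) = 1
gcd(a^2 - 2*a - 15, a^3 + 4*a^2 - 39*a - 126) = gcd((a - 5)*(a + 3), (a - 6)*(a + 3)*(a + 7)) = a + 3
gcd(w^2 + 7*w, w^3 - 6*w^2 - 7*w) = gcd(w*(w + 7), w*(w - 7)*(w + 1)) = w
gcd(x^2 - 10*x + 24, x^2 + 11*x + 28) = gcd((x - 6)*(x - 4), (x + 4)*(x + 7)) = 1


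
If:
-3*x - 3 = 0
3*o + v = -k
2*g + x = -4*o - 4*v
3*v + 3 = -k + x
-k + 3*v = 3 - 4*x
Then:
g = -23/6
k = -11/2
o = 5/3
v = 1/2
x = -1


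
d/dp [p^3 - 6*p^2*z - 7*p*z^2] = 3*p^2 - 12*p*z - 7*z^2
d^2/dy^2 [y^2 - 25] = 2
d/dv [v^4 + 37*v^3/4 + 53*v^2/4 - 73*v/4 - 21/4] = 4*v^3 + 111*v^2/4 + 53*v/2 - 73/4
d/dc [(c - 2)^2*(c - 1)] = (c - 2)*(3*c - 4)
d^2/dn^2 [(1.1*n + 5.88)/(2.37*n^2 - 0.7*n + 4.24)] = ((1.1*n + 5.88)*(4.74*n - 0.7)*(9.48*n - 1.4) - (15.642*n + 26.3312)*(2.37*n^2 - 0.7*n + 4.24))/(2.37*n^2 - 0.7*n + 4.24)^3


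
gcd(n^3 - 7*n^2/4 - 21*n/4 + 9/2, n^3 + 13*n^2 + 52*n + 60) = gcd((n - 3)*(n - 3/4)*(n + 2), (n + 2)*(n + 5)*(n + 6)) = n + 2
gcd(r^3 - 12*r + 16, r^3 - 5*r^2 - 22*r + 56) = r^2 + 2*r - 8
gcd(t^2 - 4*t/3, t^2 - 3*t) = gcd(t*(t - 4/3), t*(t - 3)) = t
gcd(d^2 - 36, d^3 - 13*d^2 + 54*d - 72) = d - 6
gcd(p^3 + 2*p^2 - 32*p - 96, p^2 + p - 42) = p - 6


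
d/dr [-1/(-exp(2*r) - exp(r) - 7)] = (-2*exp(r) - 1)*exp(r)/(exp(2*r) + exp(r) + 7)^2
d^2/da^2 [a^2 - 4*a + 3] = 2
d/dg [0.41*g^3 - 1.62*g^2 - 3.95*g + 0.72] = 1.23*g^2 - 3.24*g - 3.95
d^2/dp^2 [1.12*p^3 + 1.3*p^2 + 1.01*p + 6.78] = 6.72*p + 2.6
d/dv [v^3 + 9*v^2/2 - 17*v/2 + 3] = 3*v^2 + 9*v - 17/2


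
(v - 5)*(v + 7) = v^2 + 2*v - 35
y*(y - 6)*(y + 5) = y^3 - y^2 - 30*y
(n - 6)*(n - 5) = n^2 - 11*n + 30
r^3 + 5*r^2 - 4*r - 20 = (r - 2)*(r + 2)*(r + 5)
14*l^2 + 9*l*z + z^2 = (2*l + z)*(7*l + z)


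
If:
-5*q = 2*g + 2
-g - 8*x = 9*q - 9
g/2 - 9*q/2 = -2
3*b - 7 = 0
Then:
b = 7/3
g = -38/23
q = 6/23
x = 191/184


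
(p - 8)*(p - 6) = p^2 - 14*p + 48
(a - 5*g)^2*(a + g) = a^3 - 9*a^2*g + 15*a*g^2 + 25*g^3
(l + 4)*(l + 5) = l^2 + 9*l + 20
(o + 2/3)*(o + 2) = o^2 + 8*o/3 + 4/3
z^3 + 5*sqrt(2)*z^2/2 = z^2*(z + 5*sqrt(2)/2)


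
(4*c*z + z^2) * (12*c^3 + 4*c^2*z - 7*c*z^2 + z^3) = 48*c^4*z + 28*c^3*z^2 - 24*c^2*z^3 - 3*c*z^4 + z^5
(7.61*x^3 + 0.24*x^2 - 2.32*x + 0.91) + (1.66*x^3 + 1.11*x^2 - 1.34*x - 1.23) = 9.27*x^3 + 1.35*x^2 - 3.66*x - 0.32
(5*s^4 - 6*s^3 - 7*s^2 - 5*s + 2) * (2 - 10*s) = -50*s^5 + 70*s^4 + 58*s^3 + 36*s^2 - 30*s + 4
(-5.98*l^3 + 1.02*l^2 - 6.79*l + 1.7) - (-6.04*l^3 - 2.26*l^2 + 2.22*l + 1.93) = 0.0599999999999996*l^3 + 3.28*l^2 - 9.01*l - 0.23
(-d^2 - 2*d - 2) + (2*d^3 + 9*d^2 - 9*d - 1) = 2*d^3 + 8*d^2 - 11*d - 3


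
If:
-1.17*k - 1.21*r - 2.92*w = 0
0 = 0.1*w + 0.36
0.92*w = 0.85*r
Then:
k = 13.01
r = -3.90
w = -3.60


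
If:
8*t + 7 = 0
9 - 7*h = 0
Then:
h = 9/7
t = -7/8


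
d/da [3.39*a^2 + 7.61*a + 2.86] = 6.78*a + 7.61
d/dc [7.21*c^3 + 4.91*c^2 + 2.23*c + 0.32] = 21.63*c^2 + 9.82*c + 2.23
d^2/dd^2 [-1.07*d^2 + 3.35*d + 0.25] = -2.14000000000000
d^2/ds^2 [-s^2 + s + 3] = -2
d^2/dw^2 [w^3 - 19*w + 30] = 6*w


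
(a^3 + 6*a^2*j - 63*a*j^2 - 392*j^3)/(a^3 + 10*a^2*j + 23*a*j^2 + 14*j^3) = (a^2 - a*j - 56*j^2)/(a^2 + 3*a*j + 2*j^2)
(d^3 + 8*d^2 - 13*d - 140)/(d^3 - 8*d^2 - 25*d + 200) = (d^2 + 3*d - 28)/(d^2 - 13*d + 40)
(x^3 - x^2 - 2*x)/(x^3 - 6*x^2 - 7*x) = (x - 2)/(x - 7)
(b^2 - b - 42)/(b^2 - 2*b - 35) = (b + 6)/(b + 5)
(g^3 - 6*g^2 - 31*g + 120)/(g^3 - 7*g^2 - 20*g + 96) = (g + 5)/(g + 4)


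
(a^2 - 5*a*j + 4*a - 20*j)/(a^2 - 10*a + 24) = (a^2 - 5*a*j + 4*a - 20*j)/(a^2 - 10*a + 24)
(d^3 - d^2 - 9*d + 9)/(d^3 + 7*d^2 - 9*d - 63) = (d - 1)/(d + 7)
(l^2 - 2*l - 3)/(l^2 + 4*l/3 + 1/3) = 3*(l - 3)/(3*l + 1)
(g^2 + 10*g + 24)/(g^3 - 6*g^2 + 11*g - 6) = (g^2 + 10*g + 24)/(g^3 - 6*g^2 + 11*g - 6)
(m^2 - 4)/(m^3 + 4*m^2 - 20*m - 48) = (m - 2)/(m^2 + 2*m - 24)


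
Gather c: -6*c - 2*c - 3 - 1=-8*c - 4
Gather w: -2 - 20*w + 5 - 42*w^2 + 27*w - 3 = -42*w^2 + 7*w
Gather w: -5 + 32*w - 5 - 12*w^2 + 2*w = -12*w^2 + 34*w - 10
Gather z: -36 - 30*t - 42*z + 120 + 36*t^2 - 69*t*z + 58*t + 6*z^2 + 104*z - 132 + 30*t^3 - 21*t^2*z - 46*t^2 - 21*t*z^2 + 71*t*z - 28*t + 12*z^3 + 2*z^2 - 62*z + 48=30*t^3 - 10*t^2 + 12*z^3 + z^2*(8 - 21*t) + z*(-21*t^2 + 2*t)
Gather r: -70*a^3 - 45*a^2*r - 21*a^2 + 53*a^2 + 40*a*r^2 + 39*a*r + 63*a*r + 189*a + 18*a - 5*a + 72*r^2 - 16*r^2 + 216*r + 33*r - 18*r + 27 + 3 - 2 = -70*a^3 + 32*a^2 + 202*a + r^2*(40*a + 56) + r*(-45*a^2 + 102*a + 231) + 28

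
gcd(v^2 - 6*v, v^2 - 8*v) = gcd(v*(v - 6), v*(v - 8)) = v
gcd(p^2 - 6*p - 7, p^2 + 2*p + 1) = p + 1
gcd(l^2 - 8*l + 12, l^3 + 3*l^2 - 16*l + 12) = l - 2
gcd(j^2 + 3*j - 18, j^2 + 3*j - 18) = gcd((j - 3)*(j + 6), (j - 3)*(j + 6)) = j^2 + 3*j - 18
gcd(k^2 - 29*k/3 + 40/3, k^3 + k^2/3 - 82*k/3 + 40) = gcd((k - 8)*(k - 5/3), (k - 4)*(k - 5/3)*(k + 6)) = k - 5/3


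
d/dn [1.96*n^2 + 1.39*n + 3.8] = 3.92*n + 1.39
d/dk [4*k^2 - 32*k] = 8*k - 32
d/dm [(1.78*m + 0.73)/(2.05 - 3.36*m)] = (20.502048*m - 12.50869)/(3.36*m - 2.05)^3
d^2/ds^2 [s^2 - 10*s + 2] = 2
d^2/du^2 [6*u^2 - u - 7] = 12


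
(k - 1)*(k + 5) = k^2 + 4*k - 5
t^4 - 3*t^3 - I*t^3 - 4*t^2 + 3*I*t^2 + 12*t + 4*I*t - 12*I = (t - 3)*(t - 2)*(t + 2)*(t - I)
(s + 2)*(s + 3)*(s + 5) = s^3 + 10*s^2 + 31*s + 30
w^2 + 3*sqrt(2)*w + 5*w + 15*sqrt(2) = (w + 5)*(w + 3*sqrt(2))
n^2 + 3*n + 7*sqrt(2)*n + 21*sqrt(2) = (n + 3)*(n + 7*sqrt(2))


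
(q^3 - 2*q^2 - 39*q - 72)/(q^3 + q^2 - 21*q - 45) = (q - 8)/(q - 5)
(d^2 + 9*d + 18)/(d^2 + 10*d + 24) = (d + 3)/(d + 4)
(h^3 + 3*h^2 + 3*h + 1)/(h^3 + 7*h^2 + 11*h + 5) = (h + 1)/(h + 5)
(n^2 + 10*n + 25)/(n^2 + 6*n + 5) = (n + 5)/(n + 1)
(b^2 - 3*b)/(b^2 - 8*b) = (b - 3)/(b - 8)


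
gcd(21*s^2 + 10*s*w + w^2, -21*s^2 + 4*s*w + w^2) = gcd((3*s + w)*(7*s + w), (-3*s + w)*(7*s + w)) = 7*s + w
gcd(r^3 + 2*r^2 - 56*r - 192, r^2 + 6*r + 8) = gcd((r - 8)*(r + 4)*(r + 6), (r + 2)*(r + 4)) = r + 4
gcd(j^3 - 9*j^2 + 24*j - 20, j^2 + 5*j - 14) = j - 2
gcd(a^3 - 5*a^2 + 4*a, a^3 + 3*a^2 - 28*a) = a^2 - 4*a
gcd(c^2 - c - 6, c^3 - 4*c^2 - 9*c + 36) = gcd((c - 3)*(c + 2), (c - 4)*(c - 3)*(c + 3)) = c - 3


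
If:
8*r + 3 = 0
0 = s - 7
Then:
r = -3/8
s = 7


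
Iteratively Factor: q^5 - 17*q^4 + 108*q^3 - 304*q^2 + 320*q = (q)*(q^4 - 17*q^3 + 108*q^2 - 304*q + 320) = q*(q - 4)*(q^3 - 13*q^2 + 56*q - 80) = q*(q - 5)*(q - 4)*(q^2 - 8*q + 16) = q*(q - 5)*(q - 4)^2*(q - 4)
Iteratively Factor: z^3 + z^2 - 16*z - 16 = (z - 4)*(z^2 + 5*z + 4) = (z - 4)*(z + 4)*(z + 1)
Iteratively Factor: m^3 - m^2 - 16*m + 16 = (m - 4)*(m^2 + 3*m - 4) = (m - 4)*(m + 4)*(m - 1)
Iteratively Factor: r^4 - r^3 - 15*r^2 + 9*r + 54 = (r + 3)*(r^3 - 4*r^2 - 3*r + 18) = (r - 3)*(r + 3)*(r^2 - r - 6) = (r - 3)*(r + 2)*(r + 3)*(r - 3)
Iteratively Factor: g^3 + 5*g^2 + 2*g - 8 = (g + 2)*(g^2 + 3*g - 4) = (g - 1)*(g + 2)*(g + 4)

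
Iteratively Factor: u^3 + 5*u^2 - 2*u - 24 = (u + 4)*(u^2 + u - 6) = (u + 3)*(u + 4)*(u - 2)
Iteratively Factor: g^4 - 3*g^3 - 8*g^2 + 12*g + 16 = (g + 1)*(g^3 - 4*g^2 - 4*g + 16) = (g - 4)*(g + 1)*(g^2 - 4) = (g - 4)*(g - 2)*(g + 1)*(g + 2)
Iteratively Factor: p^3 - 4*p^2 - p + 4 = (p + 1)*(p^2 - 5*p + 4) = (p - 1)*(p + 1)*(p - 4)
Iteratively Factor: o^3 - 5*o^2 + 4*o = (o)*(o^2 - 5*o + 4) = o*(o - 4)*(o - 1)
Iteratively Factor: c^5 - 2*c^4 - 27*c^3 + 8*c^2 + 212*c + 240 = (c - 5)*(c^4 + 3*c^3 - 12*c^2 - 52*c - 48) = (c - 5)*(c - 4)*(c^3 + 7*c^2 + 16*c + 12) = (c - 5)*(c - 4)*(c + 2)*(c^2 + 5*c + 6) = (c - 5)*(c - 4)*(c + 2)*(c + 3)*(c + 2)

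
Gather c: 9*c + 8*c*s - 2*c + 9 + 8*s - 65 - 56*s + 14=c*(8*s + 7) - 48*s - 42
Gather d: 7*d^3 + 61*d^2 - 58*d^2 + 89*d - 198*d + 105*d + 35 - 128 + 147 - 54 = 7*d^3 + 3*d^2 - 4*d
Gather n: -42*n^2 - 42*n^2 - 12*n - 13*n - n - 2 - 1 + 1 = -84*n^2 - 26*n - 2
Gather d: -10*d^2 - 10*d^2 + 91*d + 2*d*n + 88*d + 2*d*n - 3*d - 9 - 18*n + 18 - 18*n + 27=-20*d^2 + d*(4*n + 176) - 36*n + 36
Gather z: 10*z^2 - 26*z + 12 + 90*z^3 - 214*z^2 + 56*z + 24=90*z^3 - 204*z^2 + 30*z + 36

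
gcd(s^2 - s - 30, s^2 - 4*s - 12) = s - 6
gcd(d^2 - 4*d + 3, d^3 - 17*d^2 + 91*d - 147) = d - 3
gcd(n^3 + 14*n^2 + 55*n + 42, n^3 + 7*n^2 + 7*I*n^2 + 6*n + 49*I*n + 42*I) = n^2 + 7*n + 6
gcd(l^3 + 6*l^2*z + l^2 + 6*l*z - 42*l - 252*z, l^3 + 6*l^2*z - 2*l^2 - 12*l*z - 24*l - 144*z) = l^2 + 6*l*z - 6*l - 36*z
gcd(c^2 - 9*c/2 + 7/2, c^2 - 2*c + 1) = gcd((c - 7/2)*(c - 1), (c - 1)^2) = c - 1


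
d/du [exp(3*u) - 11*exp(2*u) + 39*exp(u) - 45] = (3*exp(2*u) - 22*exp(u) + 39)*exp(u)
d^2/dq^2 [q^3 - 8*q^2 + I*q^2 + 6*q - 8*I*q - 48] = 6*q - 16 + 2*I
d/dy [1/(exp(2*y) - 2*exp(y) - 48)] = 2*(1 - exp(y))*exp(y)/(-exp(2*y) + 2*exp(y) + 48)^2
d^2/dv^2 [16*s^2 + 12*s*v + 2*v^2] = 4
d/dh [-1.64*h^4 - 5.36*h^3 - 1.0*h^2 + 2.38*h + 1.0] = -6.56*h^3 - 16.08*h^2 - 2.0*h + 2.38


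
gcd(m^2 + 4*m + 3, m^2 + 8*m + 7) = m + 1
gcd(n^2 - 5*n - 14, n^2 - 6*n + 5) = 1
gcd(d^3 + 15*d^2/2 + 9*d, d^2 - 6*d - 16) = 1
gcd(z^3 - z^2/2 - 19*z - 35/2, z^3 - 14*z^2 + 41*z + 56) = z + 1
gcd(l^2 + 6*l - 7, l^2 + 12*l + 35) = l + 7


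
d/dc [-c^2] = -2*c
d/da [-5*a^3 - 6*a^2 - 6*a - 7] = -15*a^2 - 12*a - 6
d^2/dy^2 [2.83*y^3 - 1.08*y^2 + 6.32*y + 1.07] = 16.98*y - 2.16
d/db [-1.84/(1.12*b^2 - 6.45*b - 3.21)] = (4.1216*b - 11.868)/(-1.12*b^2 + 6.45*b + 3.21)^2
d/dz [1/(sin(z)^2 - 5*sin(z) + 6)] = (5 - 2*sin(z))*cos(z)/(sin(z)^2 - 5*sin(z) + 6)^2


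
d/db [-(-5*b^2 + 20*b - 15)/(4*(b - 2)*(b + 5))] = 5*(7*b^2 - 26*b + 31)/(4*(b^4 + 6*b^3 - 11*b^2 - 60*b + 100))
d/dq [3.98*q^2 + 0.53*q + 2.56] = 7.96*q + 0.53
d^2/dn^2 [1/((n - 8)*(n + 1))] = 2*((n - 8)^2 + (n - 8)*(n + 1) + (n + 1)^2)/((n - 8)^3*(n + 1)^3)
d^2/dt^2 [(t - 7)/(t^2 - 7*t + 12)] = 2*((14 - 3*t)*(t^2 - 7*t + 12) + (t - 7)*(2*t - 7)^2)/(t^2 - 7*t + 12)^3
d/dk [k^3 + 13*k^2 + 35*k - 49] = 3*k^2 + 26*k + 35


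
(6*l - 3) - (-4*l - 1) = 10*l - 2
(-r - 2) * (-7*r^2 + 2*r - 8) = 7*r^3 + 12*r^2 + 4*r + 16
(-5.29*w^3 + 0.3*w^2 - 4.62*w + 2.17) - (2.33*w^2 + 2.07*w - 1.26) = -5.29*w^3 - 2.03*w^2 - 6.69*w + 3.43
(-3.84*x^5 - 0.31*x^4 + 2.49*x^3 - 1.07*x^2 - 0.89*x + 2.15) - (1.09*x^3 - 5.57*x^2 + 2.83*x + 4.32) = -3.84*x^5 - 0.31*x^4 + 1.4*x^3 + 4.5*x^2 - 3.72*x - 2.17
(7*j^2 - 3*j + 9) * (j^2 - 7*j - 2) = 7*j^4 - 52*j^3 + 16*j^2 - 57*j - 18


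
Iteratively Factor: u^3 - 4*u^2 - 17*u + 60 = (u - 5)*(u^2 + u - 12) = (u - 5)*(u + 4)*(u - 3)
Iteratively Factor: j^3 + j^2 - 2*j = (j + 2)*(j^2 - j) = (j - 1)*(j + 2)*(j)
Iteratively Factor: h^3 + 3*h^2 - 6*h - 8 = (h + 1)*(h^2 + 2*h - 8) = (h - 2)*(h + 1)*(h + 4)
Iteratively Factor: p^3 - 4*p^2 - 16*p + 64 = (p - 4)*(p^2 - 16) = (p - 4)*(p + 4)*(p - 4)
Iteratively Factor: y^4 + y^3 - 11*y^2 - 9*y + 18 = (y - 1)*(y^3 + 2*y^2 - 9*y - 18) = (y - 3)*(y - 1)*(y^2 + 5*y + 6) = (y - 3)*(y - 1)*(y + 3)*(y + 2)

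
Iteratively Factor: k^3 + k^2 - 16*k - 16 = (k + 4)*(k^2 - 3*k - 4) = (k + 1)*(k + 4)*(k - 4)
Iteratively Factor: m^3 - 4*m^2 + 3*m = (m - 3)*(m^2 - m) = (m - 3)*(m - 1)*(m)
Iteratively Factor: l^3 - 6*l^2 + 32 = (l - 4)*(l^2 - 2*l - 8) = (l - 4)*(l + 2)*(l - 4)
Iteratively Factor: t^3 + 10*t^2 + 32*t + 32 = (t + 4)*(t^2 + 6*t + 8) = (t + 4)^2*(t + 2)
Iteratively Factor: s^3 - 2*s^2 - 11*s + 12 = (s - 4)*(s^2 + 2*s - 3) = (s - 4)*(s + 3)*(s - 1)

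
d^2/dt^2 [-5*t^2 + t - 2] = -10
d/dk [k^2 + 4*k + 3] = 2*k + 4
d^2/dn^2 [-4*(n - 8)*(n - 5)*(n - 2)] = 120 - 24*n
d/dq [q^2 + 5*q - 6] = 2*q + 5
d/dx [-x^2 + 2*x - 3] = 2 - 2*x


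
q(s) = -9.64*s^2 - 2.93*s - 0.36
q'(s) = -19.28*s - 2.93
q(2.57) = -71.56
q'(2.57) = -52.48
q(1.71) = -33.56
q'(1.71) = -35.90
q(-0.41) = -0.78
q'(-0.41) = 4.97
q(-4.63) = -193.45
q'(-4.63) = 86.34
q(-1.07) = -8.26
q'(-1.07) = 17.70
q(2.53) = -69.48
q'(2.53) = -51.71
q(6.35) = -407.67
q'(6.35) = -125.36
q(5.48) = -305.91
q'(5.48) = -108.58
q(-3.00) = -78.33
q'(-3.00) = 54.91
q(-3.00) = -78.33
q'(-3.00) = 54.91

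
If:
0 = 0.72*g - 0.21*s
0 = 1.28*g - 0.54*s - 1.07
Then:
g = -1.87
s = -6.42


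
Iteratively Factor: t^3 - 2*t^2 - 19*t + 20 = (t + 4)*(t^2 - 6*t + 5) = (t - 1)*(t + 4)*(t - 5)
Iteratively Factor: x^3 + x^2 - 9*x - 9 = (x + 3)*(x^2 - 2*x - 3) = (x - 3)*(x + 3)*(x + 1)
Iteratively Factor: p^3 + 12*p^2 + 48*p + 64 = (p + 4)*(p^2 + 8*p + 16) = (p + 4)^2*(p + 4)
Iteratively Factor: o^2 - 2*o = (o - 2)*(o)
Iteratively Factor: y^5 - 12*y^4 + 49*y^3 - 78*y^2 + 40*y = (y - 1)*(y^4 - 11*y^3 + 38*y^2 - 40*y) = y*(y - 1)*(y^3 - 11*y^2 + 38*y - 40) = y*(y - 2)*(y - 1)*(y^2 - 9*y + 20) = y*(y - 5)*(y - 2)*(y - 1)*(y - 4)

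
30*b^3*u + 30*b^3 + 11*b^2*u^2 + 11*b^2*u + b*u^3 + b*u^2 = (5*b + u)*(6*b + u)*(b*u + b)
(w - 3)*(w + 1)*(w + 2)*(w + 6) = w^4 + 6*w^3 - 7*w^2 - 48*w - 36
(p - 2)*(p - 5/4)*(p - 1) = p^3 - 17*p^2/4 + 23*p/4 - 5/2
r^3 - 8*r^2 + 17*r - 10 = (r - 5)*(r - 2)*(r - 1)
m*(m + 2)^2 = m^3 + 4*m^2 + 4*m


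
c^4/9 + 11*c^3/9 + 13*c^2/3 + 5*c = c*(c/3 + 1)^2*(c + 5)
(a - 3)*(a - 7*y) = a^2 - 7*a*y - 3*a + 21*y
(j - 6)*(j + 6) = j^2 - 36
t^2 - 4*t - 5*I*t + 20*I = (t - 4)*(t - 5*I)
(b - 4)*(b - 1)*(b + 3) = b^3 - 2*b^2 - 11*b + 12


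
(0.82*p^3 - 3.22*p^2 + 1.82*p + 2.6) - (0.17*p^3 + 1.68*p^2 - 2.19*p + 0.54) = 0.65*p^3 - 4.9*p^2 + 4.01*p + 2.06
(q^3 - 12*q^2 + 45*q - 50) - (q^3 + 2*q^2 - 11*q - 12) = -14*q^2 + 56*q - 38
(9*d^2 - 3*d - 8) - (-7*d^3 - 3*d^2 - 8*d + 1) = 7*d^3 + 12*d^2 + 5*d - 9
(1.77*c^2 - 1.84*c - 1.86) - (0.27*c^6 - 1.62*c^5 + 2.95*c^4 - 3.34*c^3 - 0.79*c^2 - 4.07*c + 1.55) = -0.27*c^6 + 1.62*c^5 - 2.95*c^4 + 3.34*c^3 + 2.56*c^2 + 2.23*c - 3.41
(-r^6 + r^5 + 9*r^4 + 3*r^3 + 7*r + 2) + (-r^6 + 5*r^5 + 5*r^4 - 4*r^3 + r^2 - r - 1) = -2*r^6 + 6*r^5 + 14*r^4 - r^3 + r^2 + 6*r + 1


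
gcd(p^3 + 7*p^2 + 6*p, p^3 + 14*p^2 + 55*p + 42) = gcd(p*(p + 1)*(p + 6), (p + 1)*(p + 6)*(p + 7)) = p^2 + 7*p + 6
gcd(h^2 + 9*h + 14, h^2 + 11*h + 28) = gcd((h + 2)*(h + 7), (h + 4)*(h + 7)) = h + 7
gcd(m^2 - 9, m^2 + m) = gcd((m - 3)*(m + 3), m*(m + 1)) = 1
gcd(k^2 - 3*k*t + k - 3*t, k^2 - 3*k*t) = -k + 3*t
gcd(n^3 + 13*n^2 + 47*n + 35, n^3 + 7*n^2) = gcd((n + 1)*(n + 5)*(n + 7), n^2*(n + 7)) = n + 7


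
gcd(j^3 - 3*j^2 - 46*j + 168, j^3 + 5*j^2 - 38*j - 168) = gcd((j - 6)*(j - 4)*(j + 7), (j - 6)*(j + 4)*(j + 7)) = j^2 + j - 42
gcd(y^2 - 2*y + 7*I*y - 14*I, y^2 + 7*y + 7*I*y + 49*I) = y + 7*I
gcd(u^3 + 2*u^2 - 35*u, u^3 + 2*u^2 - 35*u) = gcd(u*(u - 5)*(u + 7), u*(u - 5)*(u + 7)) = u^3 + 2*u^2 - 35*u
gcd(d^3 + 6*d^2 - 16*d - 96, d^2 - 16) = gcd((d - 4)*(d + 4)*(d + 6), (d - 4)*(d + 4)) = d^2 - 16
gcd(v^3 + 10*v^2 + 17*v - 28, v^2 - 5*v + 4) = v - 1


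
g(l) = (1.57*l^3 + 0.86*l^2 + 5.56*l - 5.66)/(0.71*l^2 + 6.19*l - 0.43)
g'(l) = (-1.42*l - 6.19)*(1.57*l^3 + 0.86*l^2 + 5.56*l - 5.66)/(0.71*l^2 + 6.19*l - 0.43)^2 + (4.71*l^2 + 1.72*l + 5.56)/(0.71*l^2 + 6.19*l - 0.43) = (1.1147*l^4 + 19.4366*l^3 - 0.649499999999998*l^2 + 7.2976*l + 32.6446)/(0.5041*l^4 + 8.7898*l^3 + 37.7055*l^2 - 5.3234*l + 0.1849)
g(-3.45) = 5.93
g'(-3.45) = -3.60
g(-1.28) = 2.04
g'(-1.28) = -0.30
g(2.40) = 1.85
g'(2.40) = 1.03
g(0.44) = -1.20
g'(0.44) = 6.33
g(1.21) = 0.63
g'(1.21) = 1.18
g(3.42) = 2.97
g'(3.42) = 1.16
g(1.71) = 1.16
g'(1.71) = 1.00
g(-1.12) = 2.01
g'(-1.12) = -0.05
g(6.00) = 6.39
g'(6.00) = 1.47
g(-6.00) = 28.91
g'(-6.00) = -19.33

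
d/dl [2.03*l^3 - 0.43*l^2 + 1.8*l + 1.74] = 6.09*l^2 - 0.86*l + 1.8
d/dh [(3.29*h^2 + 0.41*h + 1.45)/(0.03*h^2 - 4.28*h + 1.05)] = (-14.0935*h^2 + 6.822*h + 6.6365)/(0.0009*h^4 - 0.2568*h^3 + 18.3814*h^2 - 8.988*h + 1.1025)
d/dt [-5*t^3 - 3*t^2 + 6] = 3*t*(-5*t - 2)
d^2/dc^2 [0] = 0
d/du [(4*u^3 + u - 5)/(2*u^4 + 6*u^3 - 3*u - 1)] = ((12*u^2 + 1)*(2*u^4 + 6*u^3 - 3*u - 1) - (4*u^3 + u - 5)*(8*u^3 + 18*u^2 - 3))/(2*u^4 + 6*u^3 - 3*u - 1)^2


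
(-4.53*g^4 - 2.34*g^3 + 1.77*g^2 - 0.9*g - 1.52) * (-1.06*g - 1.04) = 4.8018*g^5 + 7.1916*g^4 + 0.5574*g^3 - 0.8868*g^2 + 2.5472*g + 1.5808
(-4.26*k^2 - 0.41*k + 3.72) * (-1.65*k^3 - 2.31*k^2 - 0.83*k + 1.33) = 7.029*k^5 + 10.5171*k^4 - 1.6551*k^3 - 13.9187*k^2 - 3.6329*k + 4.9476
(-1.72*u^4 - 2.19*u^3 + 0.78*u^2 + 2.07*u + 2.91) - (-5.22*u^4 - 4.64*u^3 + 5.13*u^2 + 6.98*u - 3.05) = 3.5*u^4 + 2.45*u^3 - 4.35*u^2 - 4.91*u + 5.96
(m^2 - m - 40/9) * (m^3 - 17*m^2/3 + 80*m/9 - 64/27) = m^5 - 20*m^4/3 + 91*m^3/9 + 376*m^2/27 - 3008*m/81 + 2560/243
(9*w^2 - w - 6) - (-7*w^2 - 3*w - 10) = 16*w^2 + 2*w + 4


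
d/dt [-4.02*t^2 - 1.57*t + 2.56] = -8.04*t - 1.57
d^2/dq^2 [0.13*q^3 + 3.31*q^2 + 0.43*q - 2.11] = 0.78*q + 6.62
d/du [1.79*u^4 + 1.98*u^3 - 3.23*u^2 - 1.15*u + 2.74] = 7.16*u^3 + 5.94*u^2 - 6.46*u - 1.15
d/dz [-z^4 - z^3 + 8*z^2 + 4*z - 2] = -4*z^3 - 3*z^2 + 16*z + 4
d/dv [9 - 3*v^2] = -6*v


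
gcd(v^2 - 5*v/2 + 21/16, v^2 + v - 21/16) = v - 3/4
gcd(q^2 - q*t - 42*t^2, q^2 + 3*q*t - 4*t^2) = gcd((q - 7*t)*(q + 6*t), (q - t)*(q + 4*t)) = 1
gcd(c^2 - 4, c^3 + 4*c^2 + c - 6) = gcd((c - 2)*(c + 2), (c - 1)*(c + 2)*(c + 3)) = c + 2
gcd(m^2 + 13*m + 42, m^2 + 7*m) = m + 7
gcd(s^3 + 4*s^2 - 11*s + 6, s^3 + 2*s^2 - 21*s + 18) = s^2 + 5*s - 6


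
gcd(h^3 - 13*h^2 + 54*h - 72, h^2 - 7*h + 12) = h^2 - 7*h + 12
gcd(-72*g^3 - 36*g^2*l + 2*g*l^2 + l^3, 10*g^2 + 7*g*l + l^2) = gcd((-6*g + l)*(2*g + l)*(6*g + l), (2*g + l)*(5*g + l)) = 2*g + l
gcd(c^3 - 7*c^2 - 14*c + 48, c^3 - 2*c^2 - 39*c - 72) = c^2 - 5*c - 24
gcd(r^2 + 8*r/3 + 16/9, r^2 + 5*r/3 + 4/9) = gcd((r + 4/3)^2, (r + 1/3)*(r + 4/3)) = r + 4/3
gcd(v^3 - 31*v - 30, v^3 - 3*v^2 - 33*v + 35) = v + 5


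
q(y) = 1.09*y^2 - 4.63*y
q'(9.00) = 14.99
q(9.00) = 46.62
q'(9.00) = 14.99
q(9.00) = 46.62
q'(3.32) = 2.61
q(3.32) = -3.36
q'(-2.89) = -10.93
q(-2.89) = 22.48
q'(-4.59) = -14.64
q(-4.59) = 44.22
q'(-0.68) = -6.11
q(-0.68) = 3.65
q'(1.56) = -1.23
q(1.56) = -4.57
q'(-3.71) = -12.72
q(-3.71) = 32.18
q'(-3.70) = -12.70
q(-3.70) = 32.05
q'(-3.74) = -12.78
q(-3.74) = 32.56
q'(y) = 2.18*y - 4.63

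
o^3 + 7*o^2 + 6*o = o*(o + 1)*(o + 6)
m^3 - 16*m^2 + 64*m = m*(m - 8)^2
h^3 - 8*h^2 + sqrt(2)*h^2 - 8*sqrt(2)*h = h*(h - 8)*(h + sqrt(2))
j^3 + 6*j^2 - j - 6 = (j - 1)*(j + 1)*(j + 6)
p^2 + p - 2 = (p - 1)*(p + 2)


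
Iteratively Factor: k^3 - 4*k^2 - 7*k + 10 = (k + 2)*(k^2 - 6*k + 5) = (k - 1)*(k + 2)*(k - 5)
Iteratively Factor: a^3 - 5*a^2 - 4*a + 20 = (a - 2)*(a^2 - 3*a - 10) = (a - 5)*(a - 2)*(a + 2)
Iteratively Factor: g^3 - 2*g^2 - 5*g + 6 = (g - 3)*(g^2 + g - 2) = (g - 3)*(g - 1)*(g + 2)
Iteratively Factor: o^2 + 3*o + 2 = (o + 2)*(o + 1)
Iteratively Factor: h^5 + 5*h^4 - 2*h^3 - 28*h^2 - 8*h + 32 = (h - 2)*(h^4 + 7*h^3 + 12*h^2 - 4*h - 16) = (h - 2)*(h + 2)*(h^3 + 5*h^2 + 2*h - 8) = (h - 2)*(h + 2)^2*(h^2 + 3*h - 4) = (h - 2)*(h + 2)^2*(h + 4)*(h - 1)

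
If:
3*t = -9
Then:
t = -3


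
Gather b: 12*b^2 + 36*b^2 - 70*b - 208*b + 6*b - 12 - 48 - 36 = 48*b^2 - 272*b - 96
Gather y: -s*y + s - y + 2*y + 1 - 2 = s + y*(1 - s) - 1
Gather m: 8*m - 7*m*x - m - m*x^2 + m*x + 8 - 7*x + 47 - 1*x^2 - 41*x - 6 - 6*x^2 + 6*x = m*(-x^2 - 6*x + 7) - 7*x^2 - 42*x + 49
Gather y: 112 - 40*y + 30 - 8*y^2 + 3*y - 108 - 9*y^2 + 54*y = -17*y^2 + 17*y + 34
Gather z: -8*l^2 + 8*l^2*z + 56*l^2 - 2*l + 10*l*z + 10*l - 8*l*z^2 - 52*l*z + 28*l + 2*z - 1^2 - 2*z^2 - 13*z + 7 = 48*l^2 + 36*l + z^2*(-8*l - 2) + z*(8*l^2 - 42*l - 11) + 6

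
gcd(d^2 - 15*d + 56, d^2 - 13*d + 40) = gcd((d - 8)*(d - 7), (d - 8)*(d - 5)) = d - 8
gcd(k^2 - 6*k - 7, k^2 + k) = k + 1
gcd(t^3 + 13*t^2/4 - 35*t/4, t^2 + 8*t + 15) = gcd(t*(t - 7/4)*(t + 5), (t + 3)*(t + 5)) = t + 5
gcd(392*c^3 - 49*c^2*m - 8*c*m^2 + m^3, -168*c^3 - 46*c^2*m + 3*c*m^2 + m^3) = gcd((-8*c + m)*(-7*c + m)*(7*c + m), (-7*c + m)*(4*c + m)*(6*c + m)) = 7*c - m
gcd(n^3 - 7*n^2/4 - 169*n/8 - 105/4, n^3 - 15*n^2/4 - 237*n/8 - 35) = n^2 + 17*n/4 + 35/8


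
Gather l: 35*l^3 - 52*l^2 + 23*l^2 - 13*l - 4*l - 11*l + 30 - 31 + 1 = 35*l^3 - 29*l^2 - 28*l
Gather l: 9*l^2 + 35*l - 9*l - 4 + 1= 9*l^2 + 26*l - 3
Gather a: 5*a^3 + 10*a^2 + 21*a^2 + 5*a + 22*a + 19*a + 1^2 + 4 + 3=5*a^3 + 31*a^2 + 46*a + 8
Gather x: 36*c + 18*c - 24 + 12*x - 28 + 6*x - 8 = 54*c + 18*x - 60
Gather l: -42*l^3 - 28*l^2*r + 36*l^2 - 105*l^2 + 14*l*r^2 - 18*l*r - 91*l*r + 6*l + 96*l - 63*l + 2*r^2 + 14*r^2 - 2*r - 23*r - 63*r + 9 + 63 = -42*l^3 + l^2*(-28*r - 69) + l*(14*r^2 - 109*r + 39) + 16*r^2 - 88*r + 72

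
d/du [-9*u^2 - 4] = -18*u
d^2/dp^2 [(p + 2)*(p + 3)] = 2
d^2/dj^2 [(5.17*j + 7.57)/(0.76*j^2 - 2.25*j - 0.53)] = ((11.7586 - 23.5752*j)*(-0.76*j^2 + 2.25*j + 0.53) - (1.52*j - 2.25)*(3.04*j - 4.5)*(5.17*j + 7.57))/(-0.76*j^2 + 2.25*j + 0.53)^3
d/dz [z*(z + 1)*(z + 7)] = 3*z^2 + 16*z + 7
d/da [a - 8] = 1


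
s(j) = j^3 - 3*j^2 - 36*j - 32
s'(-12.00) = 468.00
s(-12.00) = -1760.00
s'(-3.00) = 9.00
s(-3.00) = 22.00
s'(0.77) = -38.84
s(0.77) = -61.04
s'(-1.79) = -15.65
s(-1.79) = 17.09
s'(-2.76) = 3.41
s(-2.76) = 23.48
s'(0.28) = -37.44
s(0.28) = -42.29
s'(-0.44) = -32.78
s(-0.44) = -16.83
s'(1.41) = -38.50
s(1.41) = -85.92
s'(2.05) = -35.69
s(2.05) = -109.79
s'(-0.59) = -31.42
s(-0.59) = -12.01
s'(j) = 3*j^2 - 6*j - 36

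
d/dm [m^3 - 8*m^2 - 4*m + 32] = 3*m^2 - 16*m - 4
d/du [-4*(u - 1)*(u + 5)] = -8*u - 16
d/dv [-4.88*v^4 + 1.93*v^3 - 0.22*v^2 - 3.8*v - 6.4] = -19.52*v^3 + 5.79*v^2 - 0.44*v - 3.8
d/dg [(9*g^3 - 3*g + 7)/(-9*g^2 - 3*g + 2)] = 3*(-27*g^4 - 18*g^3 + 9*g^2 + 42*g + 5)/(81*g^4 + 54*g^3 - 27*g^2 - 12*g + 4)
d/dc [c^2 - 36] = 2*c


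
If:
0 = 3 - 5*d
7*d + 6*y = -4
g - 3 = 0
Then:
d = 3/5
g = 3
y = -41/30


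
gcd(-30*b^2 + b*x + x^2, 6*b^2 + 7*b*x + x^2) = 6*b + x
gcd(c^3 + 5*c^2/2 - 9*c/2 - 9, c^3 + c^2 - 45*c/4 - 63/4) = c^2 + 9*c/2 + 9/2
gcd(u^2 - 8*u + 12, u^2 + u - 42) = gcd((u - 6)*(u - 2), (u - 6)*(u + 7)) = u - 6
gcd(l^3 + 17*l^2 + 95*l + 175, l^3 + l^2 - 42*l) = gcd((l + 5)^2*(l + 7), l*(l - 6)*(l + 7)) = l + 7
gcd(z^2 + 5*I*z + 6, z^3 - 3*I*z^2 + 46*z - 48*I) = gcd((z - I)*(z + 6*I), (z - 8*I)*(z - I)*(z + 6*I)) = z^2 + 5*I*z + 6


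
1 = 1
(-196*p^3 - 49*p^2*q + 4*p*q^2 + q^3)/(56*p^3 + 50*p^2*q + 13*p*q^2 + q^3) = (-7*p + q)/(2*p + q)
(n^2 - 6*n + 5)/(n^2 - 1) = (n - 5)/(n + 1)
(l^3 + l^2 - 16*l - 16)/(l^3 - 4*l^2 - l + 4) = (l + 4)/(l - 1)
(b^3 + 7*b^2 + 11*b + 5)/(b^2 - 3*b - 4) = (b^2 + 6*b + 5)/(b - 4)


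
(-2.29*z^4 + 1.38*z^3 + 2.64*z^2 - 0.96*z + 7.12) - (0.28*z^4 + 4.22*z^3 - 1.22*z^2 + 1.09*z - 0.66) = -2.57*z^4 - 2.84*z^3 + 3.86*z^2 - 2.05*z + 7.78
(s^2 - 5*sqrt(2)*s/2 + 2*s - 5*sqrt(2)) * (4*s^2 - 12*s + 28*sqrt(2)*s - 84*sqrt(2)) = 4*s^4 - 4*s^3 + 18*sqrt(2)*s^3 - 164*s^2 - 18*sqrt(2)*s^2 - 108*sqrt(2)*s + 140*s + 840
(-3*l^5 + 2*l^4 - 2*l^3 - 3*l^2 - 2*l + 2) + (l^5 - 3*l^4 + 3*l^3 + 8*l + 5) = -2*l^5 - l^4 + l^3 - 3*l^2 + 6*l + 7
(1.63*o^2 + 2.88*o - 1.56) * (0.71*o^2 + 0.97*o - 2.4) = 1.1573*o^4 + 3.6259*o^3 - 2.226*o^2 - 8.4252*o + 3.744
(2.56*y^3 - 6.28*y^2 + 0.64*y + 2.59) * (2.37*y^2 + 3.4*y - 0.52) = 6.0672*y^5 - 6.1796*y^4 - 21.1664*y^3 + 11.5799*y^2 + 8.4732*y - 1.3468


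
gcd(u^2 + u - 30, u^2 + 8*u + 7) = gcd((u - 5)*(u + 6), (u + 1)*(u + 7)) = 1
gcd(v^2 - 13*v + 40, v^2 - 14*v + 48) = v - 8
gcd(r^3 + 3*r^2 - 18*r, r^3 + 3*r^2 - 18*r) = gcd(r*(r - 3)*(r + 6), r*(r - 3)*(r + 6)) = r^3 + 3*r^2 - 18*r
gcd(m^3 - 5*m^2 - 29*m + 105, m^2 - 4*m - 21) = m - 7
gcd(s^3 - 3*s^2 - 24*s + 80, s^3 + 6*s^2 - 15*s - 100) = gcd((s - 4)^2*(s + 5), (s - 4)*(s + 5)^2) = s^2 + s - 20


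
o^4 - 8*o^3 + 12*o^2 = o^2*(o - 6)*(o - 2)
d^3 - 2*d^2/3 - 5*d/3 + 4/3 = (d - 1)^2*(d + 4/3)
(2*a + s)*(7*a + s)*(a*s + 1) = 14*a^3*s + 9*a^2*s^2 + 14*a^2 + a*s^3 + 9*a*s + s^2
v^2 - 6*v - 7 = (v - 7)*(v + 1)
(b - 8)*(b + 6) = b^2 - 2*b - 48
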